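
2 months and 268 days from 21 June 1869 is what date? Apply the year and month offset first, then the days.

Counting forward 2 months and 268 days from June 21, 1869: first the month/year part, then the days.
month 6 + 2 = 8 → August 1869.
Day 21 is valid in August, giving August 21, 1869.
Now add 268 days from August 21, 1869.
August has 31 days, so 31 − 21 = 10 days remain after August 21, 1869; 268 − 10 = 258 left.
September 1869 has 30 days: 258 − 30 = 228 left.
October 1869 has 31 days: 228 − 31 = 197 left.
November 1869 has 30 days: 197 − 30 = 167 left.
December 1869 has 31 days: 167 − 31 = 136 left.
January 1870 has 31 days: 136 − 31 = 105 left.
February 1870 has 28 days (1870 is not a leap year): 105 − 28 = 77 left.
March 1870 has 31 days: 77 − 31 = 46 left.
April 1870 has 30 days: 46 − 30 = 16 left.
16 days into May 1870 → May 16, 1870.

May 16, 1870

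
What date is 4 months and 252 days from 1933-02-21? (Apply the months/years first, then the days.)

Counting forward 4 months and 252 days from February 21, 1933: first the month/year part, then the days.
month 2 + 4 = 6 → June 1933.
Day 21 is valid in June, giving June 21, 1933.
Now add 252 days from June 21, 1933.
June has 30 days, so 30 − 21 = 9 days remain after June 21, 1933; 252 − 9 = 243 left.
July 1933 has 31 days: 243 − 31 = 212 left.
August 1933 has 31 days: 212 − 31 = 181 left.
September 1933 has 30 days: 181 − 30 = 151 left.
October 1933 has 31 days: 151 − 31 = 120 left.
November 1933 has 30 days: 120 − 30 = 90 left.
December 1933 has 31 days: 90 − 31 = 59 left.
January 1934 has 31 days: 59 − 31 = 28 left.
28 days into February 1934 → February 28, 1934.

February 28, 1934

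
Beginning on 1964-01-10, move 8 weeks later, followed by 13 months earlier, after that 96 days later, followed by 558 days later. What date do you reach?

Adding 8 weeks (= 56 days) from January 10, 1964:
January has 31 days, so 31 − 10 = 21 days remain after January 10, 1964; 56 − 21 = 35 left.
February 1964 has 29 days (1964 is a leap year): 35 − 29 = 6 left.
6 days into March 1964 → March 6, 1964.
Subtracting 13 months from March 6, 1964:
month 3 − 13 = -10, which is month 2 of year 1963 → February 1963.
Day 6 is valid in February, giving February 6, 1963.
Counting forward 96 days from February 6, 1963:
February has 28 days, so 28 − 6 = 22 days remain after February 6, 1963; 96 − 22 = 74 left.
March 1963 has 31 days: 74 − 31 = 43 left.
April 1963 has 30 days: 43 − 30 = 13 left.
13 days into May 1963 → May 13, 1963.
Advancing 558 days from May 13, 1963:
May has 31 days, so 31 − 13 = 18 days remain after May 13, 1963; 558 − 18 = 540 left.
June 1963 has 30 days: 540 − 30 = 510 left.
July 1963 has 31 days: 510 − 31 = 479 left.
August 1963 has 31 days: 479 − 31 = 448 left.
September 1963 has 30 days: 448 − 30 = 418 left.
October 1963 has 31 days: 418 − 31 = 387 left.
November 1963 has 30 days: 387 − 30 = 357 left.
December 1963 has 31 days: 357 − 31 = 326 left.
January 1964 has 31 days: 326 − 31 = 295 left.
February 1964 has 29 days (1964 is a leap year): 295 − 29 = 266 left.
March 1964 has 31 days: 266 − 31 = 235 left.
April 1964 has 30 days: 235 − 30 = 205 left.
May 1964 has 31 days: 205 − 31 = 174 left.
June 1964 has 30 days: 174 − 30 = 144 left.
July 1964 has 31 days: 144 − 31 = 113 left.
August 1964 has 31 days: 113 − 31 = 82 left.
September 1964 has 30 days: 82 − 30 = 52 left.
October 1964 has 31 days: 52 − 31 = 21 left.
21 days into November 1964 → November 21, 1964.

November 21, 1964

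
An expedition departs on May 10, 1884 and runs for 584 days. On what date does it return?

Advancing 584 days from May 10, 1884.
May has 31 days, so 31 − 10 = 21 days remain after May 10, 1884; 584 − 21 = 563 left.
June 1884 has 30 days: 563 − 30 = 533 left.
July 1884 has 31 days: 533 − 31 = 502 left.
August 1884 has 31 days: 502 − 31 = 471 left.
September 1884 has 30 days: 471 − 30 = 441 left.
October 1884 has 31 days: 441 − 31 = 410 left.
November 1884 has 30 days: 410 − 30 = 380 left.
December 1884 has 31 days: 380 − 31 = 349 left.
January 1885 has 31 days: 349 − 31 = 318 left.
February 1885 has 28 days (1885 is not a leap year): 318 − 28 = 290 left.
March 1885 has 31 days: 290 − 31 = 259 left.
April 1885 has 30 days: 259 − 30 = 229 left.
May 1885 has 31 days: 229 − 31 = 198 left.
June 1885 has 30 days: 198 − 30 = 168 left.
July 1885 has 31 days: 168 − 31 = 137 left.
August 1885 has 31 days: 137 − 31 = 106 left.
September 1885 has 30 days: 106 − 30 = 76 left.
October 1885 has 31 days: 76 − 31 = 45 left.
November 1885 has 30 days: 45 − 30 = 15 left.
15 days into December 1885 → December 15, 1885.

December 15, 1885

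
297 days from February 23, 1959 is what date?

Counting forward 297 days from February 23, 1959.
February has 28 days, so 28 − 23 = 5 days remain after February 23, 1959; 297 − 5 = 292 left.
March 1959 has 31 days: 292 − 31 = 261 left.
April 1959 has 30 days: 261 − 30 = 231 left.
May 1959 has 31 days: 231 − 31 = 200 left.
June 1959 has 30 days: 200 − 30 = 170 left.
July 1959 has 31 days: 170 − 31 = 139 left.
August 1959 has 31 days: 139 − 31 = 108 left.
September 1959 has 30 days: 108 − 30 = 78 left.
October 1959 has 31 days: 78 − 31 = 47 left.
November 1959 has 30 days: 47 − 30 = 17 left.
17 days into December 1959 → December 17, 1959.

December 17, 1959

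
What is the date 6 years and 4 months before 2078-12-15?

August 15, 2072

Subtracting 6 years and 4 months from December 15, 2078.
-6 years → 2072; month 12 − 4 = 8 → August 2072.
Day 15 is valid in August, giving August 15, 2072.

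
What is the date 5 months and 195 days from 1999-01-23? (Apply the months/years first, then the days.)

Counting forward 5 months and 195 days from January 23, 1999: first the month/year part, then the days.
month 1 + 5 = 6 → June 1999.
Day 23 is valid in June, giving June 23, 1999.
Now add 195 days from June 23, 1999.
June has 30 days, so 30 − 23 = 7 days remain after June 23, 1999; 195 − 7 = 188 left.
July 1999 has 31 days: 188 − 31 = 157 left.
August 1999 has 31 days: 157 − 31 = 126 left.
September 1999 has 30 days: 126 − 30 = 96 left.
October 1999 has 31 days: 96 − 31 = 65 left.
November 1999 has 30 days: 65 − 30 = 35 left.
December 1999 has 31 days: 35 − 31 = 4 left.
4 days into January 2000 → January 4, 2000.

January 4, 2000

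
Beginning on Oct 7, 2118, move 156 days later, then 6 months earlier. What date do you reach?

September 12, 2118

Advancing 156 days from October 7, 2118:
October has 31 days, so 31 − 7 = 24 days remain after October 7, 2118; 156 − 24 = 132 left.
November 2118 has 30 days: 132 − 30 = 102 left.
December 2118 has 31 days: 102 − 31 = 71 left.
January 2119 has 31 days: 71 − 31 = 40 left.
February 2119 has 28 days (2119 is not a leap year): 40 − 28 = 12 left.
12 days into March 2119 → March 12, 2119.
Counting back 6 months from March 12, 2119:
month 3 − 6 = -3, which is month 9 of year 2118 → September 2118.
Day 12 is valid in September, giving September 12, 2118.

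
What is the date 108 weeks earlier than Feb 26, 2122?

February 1, 2120

Going back 108 weeks = 756 days from February 26, 2122.
Going back 26 days from February 26, 2122 reaches the end of the previous month; 756 − 26 = 730 left.
January 2122 has 31 days: 730 − 31 = 699 left.
December 2121 has 31 days: 699 − 31 = 668 left.
November 2121 has 30 days: 668 − 30 = 638 left.
October 2121 has 31 days: 638 − 31 = 607 left.
September 2121 has 30 days: 607 − 30 = 577 left.
August 2121 has 31 days: 577 − 31 = 546 left.
July 2121 has 31 days: 546 − 31 = 515 left.
June 2121 has 30 days: 515 − 30 = 485 left.
May 2121 has 31 days: 485 − 31 = 454 left.
April 2121 has 30 days: 454 − 30 = 424 left.
March 2121 has 31 days: 424 − 31 = 393 left.
February 2121 has 28 days (2121 is not a leap year): 393 − 28 = 365 left.
January 2121 has 31 days: 365 − 31 = 334 left.
December 2120 has 31 days: 334 − 31 = 303 left.
November 2120 has 30 days: 303 − 30 = 273 left.
October 2120 has 31 days: 273 − 31 = 242 left.
September 2120 has 30 days: 242 − 30 = 212 left.
August 2120 has 31 days: 212 − 31 = 181 left.
July 2120 has 31 days: 181 − 31 = 150 left.
June 2120 has 30 days: 150 − 30 = 120 left.
May 2120 has 31 days: 120 − 31 = 89 left.
April 2120 has 30 days: 89 − 30 = 59 left.
March 2120 has 31 days: 59 − 31 = 28 left.
February 2120 has 29 days; 29 − 28 = 1 → February 1, 2120.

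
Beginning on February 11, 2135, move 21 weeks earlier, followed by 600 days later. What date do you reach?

Counting back 21 weeks (= 147 days) from February 11, 2135:
Going back 11 days from February 11, 2135 reaches the end of the previous month; 147 − 11 = 136 left.
January 2135 has 31 days: 136 − 31 = 105 left.
December 2134 has 31 days: 105 − 31 = 74 left.
November 2134 has 30 days: 74 − 30 = 44 left.
October 2134 has 31 days: 44 − 31 = 13 left.
September 2134 has 30 days; 30 − 13 = 17 → September 17, 2134.
Counting forward 600 days from September 17, 2134:
September has 30 days, so 30 − 17 = 13 days remain after September 17, 2134; 600 − 13 = 587 left.
October 2134 has 31 days: 587 − 31 = 556 left.
November 2134 has 30 days: 556 − 30 = 526 left.
December 2134 has 31 days: 526 − 31 = 495 left.
January 2135 has 31 days: 495 − 31 = 464 left.
February 2135 has 28 days (2135 is not a leap year): 464 − 28 = 436 left.
March 2135 has 31 days: 436 − 31 = 405 left.
April 2135 has 30 days: 405 − 30 = 375 left.
May 2135 has 31 days: 375 − 31 = 344 left.
June 2135 has 30 days: 344 − 30 = 314 left.
July 2135 has 31 days: 314 − 31 = 283 left.
August 2135 has 31 days: 283 − 31 = 252 left.
September 2135 has 30 days: 252 − 30 = 222 left.
October 2135 has 31 days: 222 − 31 = 191 left.
November 2135 has 30 days: 191 − 30 = 161 left.
December 2135 has 31 days: 161 − 31 = 130 left.
January 2136 has 31 days: 130 − 31 = 99 left.
February 2136 has 29 days (2136 is a leap year): 99 − 29 = 70 left.
March 2136 has 31 days: 70 − 31 = 39 left.
April 2136 has 30 days: 39 − 30 = 9 left.
9 days into May 2136 → May 9, 2136.

May 9, 2136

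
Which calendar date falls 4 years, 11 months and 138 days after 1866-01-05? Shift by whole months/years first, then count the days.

April 22, 1871

Advancing 4 years, 11 months and 138 days from January 5, 1866: first the month/year part, then the days.
+4 years → 1870; month 1 + 11 = 12 → December 1870.
Day 5 is valid in December, giving December 5, 1870.
Now add 138 days from December 5, 1870.
December has 31 days, so 31 − 5 = 26 days remain after December 5, 1870; 138 − 26 = 112 left.
January 1871 has 31 days: 112 − 31 = 81 left.
February 1871 has 28 days (1871 is not a leap year): 81 − 28 = 53 left.
March 1871 has 31 days: 53 − 31 = 22 left.
22 days into April 1871 → April 22, 1871.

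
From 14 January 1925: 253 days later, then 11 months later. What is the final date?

Adding 253 days from January 14, 1925:
January has 31 days, so 31 − 14 = 17 days remain after January 14, 1925; 253 − 17 = 236 left.
February 1925 has 28 days (1925 is not a leap year): 236 − 28 = 208 left.
March 1925 has 31 days: 208 − 31 = 177 left.
April 1925 has 30 days: 177 − 30 = 147 left.
May 1925 has 31 days: 147 − 31 = 116 left.
June 1925 has 30 days: 116 − 30 = 86 left.
July 1925 has 31 days: 86 − 31 = 55 left.
August 1925 has 31 days: 55 − 31 = 24 left.
24 days into September 1925 → September 24, 1925.
Counting forward 11 months from September 24, 1925:
month 9 + 11 = 20, which is month 8 of year 1926 → August 1926.
Day 24 is valid in August, giving August 24, 1926.

August 24, 1926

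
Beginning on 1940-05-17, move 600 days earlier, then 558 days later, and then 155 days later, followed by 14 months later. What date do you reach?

November 7, 1941

Going back 600 days from May 17, 1940:
Going back 17 days from May 17, 1940 reaches the end of the previous month; 600 − 17 = 583 left.
April 1940 has 30 days: 583 − 30 = 553 left.
March 1940 has 31 days: 553 − 31 = 522 left.
February 1940 has 29 days (1940 is a leap year): 522 − 29 = 493 left.
January 1940 has 31 days: 493 − 31 = 462 left.
December 1939 has 31 days: 462 − 31 = 431 left.
November 1939 has 30 days: 431 − 30 = 401 left.
October 1939 has 31 days: 401 − 31 = 370 left.
September 1939 has 30 days: 370 − 30 = 340 left.
August 1939 has 31 days: 340 − 31 = 309 left.
July 1939 has 31 days: 309 − 31 = 278 left.
June 1939 has 30 days: 278 − 30 = 248 left.
May 1939 has 31 days: 248 − 31 = 217 left.
April 1939 has 30 days: 217 − 30 = 187 left.
March 1939 has 31 days: 187 − 31 = 156 left.
February 1939 has 28 days (1939 is not a leap year): 156 − 28 = 128 left.
January 1939 has 31 days: 128 − 31 = 97 left.
December 1938 has 31 days: 97 − 31 = 66 left.
November 1938 has 30 days: 66 − 30 = 36 left.
October 1938 has 31 days: 36 − 31 = 5 left.
September 1938 has 30 days; 30 − 5 = 25 → September 25, 1938.
Adding 558 days from September 25, 1938:
September has 30 days, so 30 − 25 = 5 days remain after September 25, 1938; 558 − 5 = 553 left.
October 1938 has 31 days: 553 − 31 = 522 left.
November 1938 has 30 days: 522 − 30 = 492 left.
December 1938 has 31 days: 492 − 31 = 461 left.
January 1939 has 31 days: 461 − 31 = 430 left.
February 1939 has 28 days (1939 is not a leap year): 430 − 28 = 402 left.
March 1939 has 31 days: 402 − 31 = 371 left.
April 1939 has 30 days: 371 − 30 = 341 left.
May 1939 has 31 days: 341 − 31 = 310 left.
June 1939 has 30 days: 310 − 30 = 280 left.
July 1939 has 31 days: 280 − 31 = 249 left.
August 1939 has 31 days: 249 − 31 = 218 left.
September 1939 has 30 days: 218 − 30 = 188 left.
October 1939 has 31 days: 188 − 31 = 157 left.
November 1939 has 30 days: 157 − 30 = 127 left.
December 1939 has 31 days: 127 − 31 = 96 left.
January 1940 has 31 days: 96 − 31 = 65 left.
February 1940 has 29 days (1940 is a leap year): 65 − 29 = 36 left.
March 1940 has 31 days: 36 − 31 = 5 left.
5 days into April 1940 → April 5, 1940.
Advancing 155 days from April 5, 1940:
April has 30 days, so 30 − 5 = 25 days remain after April 5, 1940; 155 − 25 = 130 left.
May 1940 has 31 days: 130 − 31 = 99 left.
June 1940 has 30 days: 99 − 30 = 69 left.
July 1940 has 31 days: 69 − 31 = 38 left.
August 1940 has 31 days: 38 − 31 = 7 left.
7 days into September 1940 → September 7, 1940.
Advancing 14 months from September 7, 1940:
month 9 + 14 = 23, which is month 11 of year 1941 → November 1941.
Day 7 is valid in November, giving November 7, 1941.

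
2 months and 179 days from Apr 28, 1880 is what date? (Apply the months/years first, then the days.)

Counting forward 2 months and 179 days from April 28, 1880: first the month/year part, then the days.
month 4 + 2 = 6 → June 1880.
Day 28 is valid in June, giving June 28, 1880.
Now add 179 days from June 28, 1880.
June has 30 days, so 30 − 28 = 2 days remain after June 28, 1880; 179 − 2 = 177 left.
July 1880 has 31 days: 177 − 31 = 146 left.
August 1880 has 31 days: 146 − 31 = 115 left.
September 1880 has 30 days: 115 − 30 = 85 left.
October 1880 has 31 days: 85 − 31 = 54 left.
November 1880 has 30 days: 54 − 30 = 24 left.
24 days into December 1880 → December 24, 1880.

December 24, 1880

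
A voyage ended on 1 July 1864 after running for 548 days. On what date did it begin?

December 31, 1862

Subtracting 548 days from July 1, 1864.
Going back 1 day from July 1, 1864 reaches the end of the previous month; 548 − 1 = 547 left.
June 1864 has 30 days: 547 − 30 = 517 left.
May 1864 has 31 days: 517 − 31 = 486 left.
April 1864 has 30 days: 486 − 30 = 456 left.
March 1864 has 31 days: 456 − 31 = 425 left.
February 1864 has 29 days (1864 is a leap year): 425 − 29 = 396 left.
January 1864 has 31 days: 396 − 31 = 365 left.
December 1863 has 31 days: 365 − 31 = 334 left.
November 1863 has 30 days: 334 − 30 = 304 left.
October 1863 has 31 days: 304 − 31 = 273 left.
September 1863 has 30 days: 273 − 30 = 243 left.
August 1863 has 31 days: 243 − 31 = 212 left.
July 1863 has 31 days: 212 − 31 = 181 left.
June 1863 has 30 days: 181 − 30 = 151 left.
May 1863 has 31 days: 151 − 31 = 120 left.
April 1863 has 30 days: 120 − 30 = 90 left.
March 1863 has 31 days: 90 − 31 = 59 left.
February 1863 has 28 days (1863 is not a leap year): 59 − 28 = 31 left.
January 1863 has 31 days: 31 − 31 = 0 left.
December 1862 has 31 days; 31 − 0 = 31 → December 31, 1862.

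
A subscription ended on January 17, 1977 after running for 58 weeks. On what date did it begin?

December 8, 1975

Counting back 58 weeks = 406 days from January 17, 1977.
Going back 17 days from January 17, 1977 reaches the end of the previous month; 406 − 17 = 389 left.
December 1976 has 31 days: 389 − 31 = 358 left.
November 1976 has 30 days: 358 − 30 = 328 left.
October 1976 has 31 days: 328 − 31 = 297 left.
September 1976 has 30 days: 297 − 30 = 267 left.
August 1976 has 31 days: 267 − 31 = 236 left.
July 1976 has 31 days: 236 − 31 = 205 left.
June 1976 has 30 days: 205 − 30 = 175 left.
May 1976 has 31 days: 175 − 31 = 144 left.
April 1976 has 30 days: 144 − 30 = 114 left.
March 1976 has 31 days: 114 − 31 = 83 left.
February 1976 has 29 days (1976 is a leap year): 83 − 29 = 54 left.
January 1976 has 31 days: 54 − 31 = 23 left.
December 1975 has 31 days; 31 − 23 = 8 → December 8, 1975.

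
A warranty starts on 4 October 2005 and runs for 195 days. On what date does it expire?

Adding 195 days from October 4, 2005.
October has 31 days, so 31 − 4 = 27 days remain after October 4, 2005; 195 − 27 = 168 left.
November 2005 has 30 days: 168 − 30 = 138 left.
December 2005 has 31 days: 138 − 31 = 107 left.
January 2006 has 31 days: 107 − 31 = 76 left.
February 2006 has 28 days (2006 is not a leap year): 76 − 28 = 48 left.
March 2006 has 31 days: 48 − 31 = 17 left.
17 days into April 2006 → April 17, 2006.

April 17, 2006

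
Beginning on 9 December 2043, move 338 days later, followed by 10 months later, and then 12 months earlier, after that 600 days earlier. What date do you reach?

Counting forward 338 days from December 9, 2043:
December has 31 days, so 31 − 9 = 22 days remain after December 9, 2043; 338 − 22 = 316 left.
January 2044 has 31 days: 316 − 31 = 285 left.
February 2044 has 29 days (2044 is a leap year): 285 − 29 = 256 left.
March 2044 has 31 days: 256 − 31 = 225 left.
April 2044 has 30 days: 225 − 30 = 195 left.
May 2044 has 31 days: 195 − 31 = 164 left.
June 2044 has 30 days: 164 − 30 = 134 left.
July 2044 has 31 days: 134 − 31 = 103 left.
August 2044 has 31 days: 103 − 31 = 72 left.
September 2044 has 30 days: 72 − 30 = 42 left.
October 2044 has 31 days: 42 − 31 = 11 left.
11 days into November 2044 → November 11, 2044.
Adding 10 months from November 11, 2044:
month 11 + 10 = 21, which is month 9 of year 2045 → September 2045.
Day 11 is valid in September, giving September 11, 2045.
Subtracting 12 months from September 11, 2045:
month 9 − 12 = -3, which is month 9 of year 2044 → September 2044.
Day 11 is valid in September, giving September 11, 2044.
Subtracting 600 days from September 11, 2044:
Going back 11 days from September 11, 2044 reaches the end of the previous month; 600 − 11 = 589 left.
August 2044 has 31 days: 589 − 31 = 558 left.
July 2044 has 31 days: 558 − 31 = 527 left.
June 2044 has 30 days: 527 − 30 = 497 left.
May 2044 has 31 days: 497 − 31 = 466 left.
April 2044 has 30 days: 466 − 30 = 436 left.
March 2044 has 31 days: 436 − 31 = 405 left.
February 2044 has 29 days (2044 is a leap year): 405 − 29 = 376 left.
January 2044 has 31 days: 376 − 31 = 345 left.
December 2043 has 31 days: 345 − 31 = 314 left.
November 2043 has 30 days: 314 − 30 = 284 left.
October 2043 has 31 days: 284 − 31 = 253 left.
September 2043 has 30 days: 253 − 30 = 223 left.
August 2043 has 31 days: 223 − 31 = 192 left.
July 2043 has 31 days: 192 − 31 = 161 left.
June 2043 has 30 days: 161 − 30 = 131 left.
May 2043 has 31 days: 131 − 31 = 100 left.
April 2043 has 30 days: 100 − 30 = 70 left.
March 2043 has 31 days: 70 − 31 = 39 left.
February 2043 has 28 days (2043 is not a leap year): 39 − 28 = 11 left.
January 2043 has 31 days; 31 − 11 = 20 → January 20, 2043.

January 20, 2043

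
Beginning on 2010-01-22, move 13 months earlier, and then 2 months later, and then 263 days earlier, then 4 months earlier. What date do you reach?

Counting back 13 months from January 22, 2010:
month 1 − 13 = -12, which is month 12 of year 2008 → December 2008.
Day 22 is valid in December, giving December 22, 2008.
Advancing 2 months from December 22, 2008:
month 12 + 2 = 14, which is month 2 of year 2009 → February 2009.
Day 22 is valid in February, giving February 22, 2009.
Subtracting 263 days from February 22, 2009:
Going back 22 days from February 22, 2009 reaches the end of the previous month; 263 − 22 = 241 left.
January 2009 has 31 days: 241 − 31 = 210 left.
December 2008 has 31 days: 210 − 31 = 179 left.
November 2008 has 30 days: 179 − 30 = 149 left.
October 2008 has 31 days: 149 − 31 = 118 left.
September 2008 has 30 days: 118 − 30 = 88 left.
August 2008 has 31 days: 88 − 31 = 57 left.
July 2008 has 31 days: 57 − 31 = 26 left.
June 2008 has 30 days; 30 − 26 = 4 → June 4, 2008.
Counting back 4 months from June 4, 2008:
month 6 − 4 = 2 → February 2008.
Day 4 is valid in February, giving February 4, 2008.

February 4, 2008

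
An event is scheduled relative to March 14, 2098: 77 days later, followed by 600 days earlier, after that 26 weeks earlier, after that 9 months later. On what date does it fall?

Adding 77 days from March 14, 2098:
March has 31 days, so 31 − 14 = 17 days remain after March 14, 2098; 77 − 17 = 60 left.
April 2098 has 30 days: 60 − 30 = 30 left.
30 days into May 2098 → May 30, 2098.
Counting back 600 days from May 30, 2098:
Going back 30 days from May 30, 2098 reaches the end of the previous month; 600 − 30 = 570 left.
April 2098 has 30 days: 570 − 30 = 540 left.
March 2098 has 31 days: 540 − 31 = 509 left.
February 2098 has 28 days (2098 is not a leap year): 509 − 28 = 481 left.
January 2098 has 31 days: 481 − 31 = 450 left.
December 2097 has 31 days: 450 − 31 = 419 left.
November 2097 has 30 days: 419 − 30 = 389 left.
October 2097 has 31 days: 389 − 31 = 358 left.
September 2097 has 30 days: 358 − 30 = 328 left.
August 2097 has 31 days: 328 − 31 = 297 left.
July 2097 has 31 days: 297 − 31 = 266 left.
June 2097 has 30 days: 266 − 30 = 236 left.
May 2097 has 31 days: 236 − 31 = 205 left.
April 2097 has 30 days: 205 − 30 = 175 left.
March 2097 has 31 days: 175 − 31 = 144 left.
February 2097 has 28 days (2097 is not a leap year): 144 − 28 = 116 left.
January 2097 has 31 days: 116 − 31 = 85 left.
December 2096 has 31 days: 85 − 31 = 54 left.
November 2096 has 30 days: 54 − 30 = 24 left.
October 2096 has 31 days; 31 − 24 = 7 → October 7, 2096.
Going back 26 weeks (= 182 days) from October 7, 2096:
Going back 7 days from October 7, 2096 reaches the end of the previous month; 182 − 7 = 175 left.
September 2096 has 30 days: 175 − 30 = 145 left.
August 2096 has 31 days: 145 − 31 = 114 left.
July 2096 has 31 days: 114 − 31 = 83 left.
June 2096 has 30 days: 83 − 30 = 53 left.
May 2096 has 31 days: 53 − 31 = 22 left.
April 2096 has 30 days; 30 − 22 = 8 → April 8, 2096.
Counting forward 9 months from April 8, 2096:
month 4 + 9 = 13, which is month 1 of year 2097 → January 2097.
Day 8 is valid in January, giving January 8, 2097.

January 8, 2097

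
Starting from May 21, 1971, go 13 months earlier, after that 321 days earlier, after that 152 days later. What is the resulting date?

Subtracting 13 months from May 21, 1971:
month 5 − 13 = -8, which is month 4 of year 1970 → April 1970.
Day 21 is valid in April, giving April 21, 1970.
Counting back 321 days from April 21, 1970:
Going back 21 days from April 21, 1970 reaches the end of the previous month; 321 − 21 = 300 left.
March 1970 has 31 days: 300 − 31 = 269 left.
February 1970 has 28 days (1970 is not a leap year): 269 − 28 = 241 left.
January 1970 has 31 days: 241 − 31 = 210 left.
December 1969 has 31 days: 210 − 31 = 179 left.
November 1969 has 30 days: 179 − 30 = 149 left.
October 1969 has 31 days: 149 − 31 = 118 left.
September 1969 has 30 days: 118 − 30 = 88 left.
August 1969 has 31 days: 88 − 31 = 57 left.
July 1969 has 31 days: 57 − 31 = 26 left.
June 1969 has 30 days; 30 − 26 = 4 → June 4, 1969.
Advancing 152 days from June 4, 1969:
June has 30 days, so 30 − 4 = 26 days remain after June 4, 1969; 152 − 26 = 126 left.
July 1969 has 31 days: 126 − 31 = 95 left.
August 1969 has 31 days: 95 − 31 = 64 left.
September 1969 has 30 days: 64 − 30 = 34 left.
October 1969 has 31 days: 34 − 31 = 3 left.
3 days into November 1969 → November 3, 1969.

November 3, 1969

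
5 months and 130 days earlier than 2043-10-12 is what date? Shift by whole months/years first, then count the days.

January 2, 2043

Going back 5 months and 130 days from October 12, 2043: first the month/year part, then the days.
month 10 − 5 = 5 → May 2043.
Day 12 is valid in May, giving May 12, 2043.
Now subtract 130 days from May 12, 2043.
Going back 12 days from May 12, 2043 reaches the end of the previous month; 130 − 12 = 118 left.
April 2043 has 30 days: 118 − 30 = 88 left.
March 2043 has 31 days: 88 − 31 = 57 left.
February 2043 has 28 days (2043 is not a leap year): 57 − 28 = 29 left.
January 2043 has 31 days; 31 − 29 = 2 → January 2, 2043.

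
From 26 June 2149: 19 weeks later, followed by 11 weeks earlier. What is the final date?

August 21, 2149

Advancing 19 weeks (= 133 days) from June 26, 2149:
June has 30 days, so 30 − 26 = 4 days remain after June 26, 2149; 133 − 4 = 129 left.
July 2149 has 31 days: 129 − 31 = 98 left.
August 2149 has 31 days: 98 − 31 = 67 left.
September 2149 has 30 days: 67 − 30 = 37 left.
October 2149 has 31 days: 37 − 31 = 6 left.
6 days into November 2149 → November 6, 2149.
Counting back 11 weeks (= 77 days) from November 6, 2149:
Going back 6 days from November 6, 2149 reaches the end of the previous month; 77 − 6 = 71 left.
October 2149 has 31 days: 71 − 31 = 40 left.
September 2149 has 30 days: 40 − 30 = 10 left.
August 2149 has 31 days; 31 − 10 = 21 → August 21, 2149.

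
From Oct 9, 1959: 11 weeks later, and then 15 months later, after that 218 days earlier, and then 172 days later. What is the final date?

Adding 11 weeks (= 77 days) from October 9, 1959:
October has 31 days, so 31 − 9 = 22 days remain after October 9, 1959; 77 − 22 = 55 left.
November 1959 has 30 days: 55 − 30 = 25 left.
25 days into December 1959 → December 25, 1959.
Advancing 15 months from December 25, 1959:
month 12 + 15 = 27, which is month 3 of year 1961 → March 1961.
Day 25 is valid in March, giving March 25, 1961.
Going back 218 days from March 25, 1961:
Going back 25 days from March 25, 1961 reaches the end of the previous month; 218 − 25 = 193 left.
February 1961 has 28 days (1961 is not a leap year): 193 − 28 = 165 left.
January 1961 has 31 days: 165 − 31 = 134 left.
December 1960 has 31 days: 134 − 31 = 103 left.
November 1960 has 30 days: 103 − 30 = 73 left.
October 1960 has 31 days: 73 − 31 = 42 left.
September 1960 has 30 days: 42 − 30 = 12 left.
August 1960 has 31 days; 31 − 12 = 19 → August 19, 1960.
Adding 172 days from August 19, 1960:
August has 31 days, so 31 − 19 = 12 days remain after August 19, 1960; 172 − 12 = 160 left.
September 1960 has 30 days: 160 − 30 = 130 left.
October 1960 has 31 days: 130 − 31 = 99 left.
November 1960 has 30 days: 99 − 30 = 69 left.
December 1960 has 31 days: 69 − 31 = 38 left.
January 1961 has 31 days: 38 − 31 = 7 left.
7 days into February 1961 → February 7, 1961.

February 7, 1961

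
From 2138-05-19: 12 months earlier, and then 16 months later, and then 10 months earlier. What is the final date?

Counting back 12 months from May 19, 2138:
month 5 − 12 = -7, which is month 5 of year 2137 → May 2137.
Day 19 is valid in May, giving May 19, 2137.
Adding 16 months from May 19, 2137:
month 5 + 16 = 21, which is month 9 of year 2138 → September 2138.
Day 19 is valid in September, giving September 19, 2138.
Going back 10 months from September 19, 2138:
month 9 − 10 = -1, which is month 11 of year 2137 → November 2137.
Day 19 is valid in November, giving November 19, 2137.

November 19, 2137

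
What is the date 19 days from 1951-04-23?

Counting forward 19 days from April 23, 1951.
April has 30 days, so 30 − 23 = 7 days remain after April 23, 1951; 19 − 7 = 12 left.
12 days into May 1951 → May 12, 1951.

May 12, 1951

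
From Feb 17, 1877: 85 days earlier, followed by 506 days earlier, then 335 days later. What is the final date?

June 6, 1876

Going back 85 days from February 17, 1877:
Going back 17 days from February 17, 1877 reaches the end of the previous month; 85 − 17 = 68 left.
January 1877 has 31 days: 68 − 31 = 37 left.
December 1876 has 31 days: 37 − 31 = 6 left.
November 1876 has 30 days; 30 − 6 = 24 → November 24, 1876.
Subtracting 506 days from November 24, 1876:
Going back 24 days from November 24, 1876 reaches the end of the previous month; 506 − 24 = 482 left.
October 1876 has 31 days: 482 − 31 = 451 left.
September 1876 has 30 days: 451 − 30 = 421 left.
August 1876 has 31 days: 421 − 31 = 390 left.
July 1876 has 31 days: 390 − 31 = 359 left.
June 1876 has 30 days: 359 − 30 = 329 left.
May 1876 has 31 days: 329 − 31 = 298 left.
April 1876 has 30 days: 298 − 30 = 268 left.
March 1876 has 31 days: 268 − 31 = 237 left.
February 1876 has 29 days (1876 is a leap year): 237 − 29 = 208 left.
January 1876 has 31 days: 208 − 31 = 177 left.
December 1875 has 31 days: 177 − 31 = 146 left.
November 1875 has 30 days: 146 − 30 = 116 left.
October 1875 has 31 days: 116 − 31 = 85 left.
September 1875 has 30 days: 85 − 30 = 55 left.
August 1875 has 31 days: 55 − 31 = 24 left.
July 1875 has 31 days; 31 − 24 = 7 → July 7, 1875.
Advancing 335 days from July 7, 1875:
July has 31 days, so 31 − 7 = 24 days remain after July 7, 1875; 335 − 24 = 311 left.
August 1875 has 31 days: 311 − 31 = 280 left.
September 1875 has 30 days: 280 − 30 = 250 left.
October 1875 has 31 days: 250 − 31 = 219 left.
November 1875 has 30 days: 219 − 30 = 189 left.
December 1875 has 31 days: 189 − 31 = 158 left.
January 1876 has 31 days: 158 − 31 = 127 left.
February 1876 has 29 days (1876 is a leap year): 127 − 29 = 98 left.
March 1876 has 31 days: 98 − 31 = 67 left.
April 1876 has 30 days: 67 − 30 = 37 left.
May 1876 has 31 days: 37 − 31 = 6 left.
6 days into June 1876 → June 6, 1876.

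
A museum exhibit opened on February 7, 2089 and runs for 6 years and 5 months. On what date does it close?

July 7, 2095

Advancing 6 years and 5 months from February 7, 2089.
+6 years → 2095; month 2 + 5 = 7 → July 2095.
Day 7 is valid in July, giving July 7, 2095.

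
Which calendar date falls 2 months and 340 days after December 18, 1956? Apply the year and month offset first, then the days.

Adding 2 months and 340 days from December 18, 1956: first the month/year part, then the days.
month 12 + 2 = 14, which is month 2 of year 1957 → February 1957.
Day 18 is valid in February, giving February 18, 1957.
Now add 340 days from February 18, 1957.
February has 28 days, so 28 − 18 = 10 days remain after February 18, 1957; 340 − 10 = 330 left.
March 1957 has 31 days: 330 − 31 = 299 left.
April 1957 has 30 days: 299 − 30 = 269 left.
May 1957 has 31 days: 269 − 31 = 238 left.
June 1957 has 30 days: 238 − 30 = 208 left.
July 1957 has 31 days: 208 − 31 = 177 left.
August 1957 has 31 days: 177 − 31 = 146 left.
September 1957 has 30 days: 146 − 30 = 116 left.
October 1957 has 31 days: 116 − 31 = 85 left.
November 1957 has 30 days: 85 − 30 = 55 left.
December 1957 has 31 days: 55 − 31 = 24 left.
24 days into January 1958 → January 24, 1958.

January 24, 1958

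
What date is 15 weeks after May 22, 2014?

Advancing 15 weeks = 105 days from May 22, 2014.
May has 31 days, so 31 − 22 = 9 days remain after May 22, 2014; 105 − 9 = 96 left.
June 2014 has 30 days: 96 − 30 = 66 left.
July 2014 has 31 days: 66 − 31 = 35 left.
August 2014 has 31 days: 35 − 31 = 4 left.
4 days into September 2014 → September 4, 2014.

September 4, 2014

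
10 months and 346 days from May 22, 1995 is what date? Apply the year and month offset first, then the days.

Counting forward 10 months and 346 days from May 22, 1995: first the month/year part, then the days.
month 5 + 10 = 15, which is month 3 of year 1996 → March 1996.
Day 22 is valid in March, giving March 22, 1996.
Now add 346 days from March 22, 1996.
March has 31 days, so 31 − 22 = 9 days remain after March 22, 1996; 346 − 9 = 337 left.
April 1996 has 30 days: 337 − 30 = 307 left.
May 1996 has 31 days: 307 − 31 = 276 left.
June 1996 has 30 days: 276 − 30 = 246 left.
July 1996 has 31 days: 246 − 31 = 215 left.
August 1996 has 31 days: 215 − 31 = 184 left.
September 1996 has 30 days: 184 − 30 = 154 left.
October 1996 has 31 days: 154 − 31 = 123 left.
November 1996 has 30 days: 123 − 30 = 93 left.
December 1996 has 31 days: 93 − 31 = 62 left.
January 1997 has 31 days: 62 − 31 = 31 left.
February 1997 has 28 days (1997 is not a leap year): 31 − 28 = 3 left.
3 days into March 1997 → March 3, 1997.

March 3, 1997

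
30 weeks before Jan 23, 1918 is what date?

June 27, 1917

Subtracting 30 weeks = 210 days from January 23, 1918.
Going back 23 days from January 23, 1918 reaches the end of the previous month; 210 − 23 = 187 left.
December 1917 has 31 days: 187 − 31 = 156 left.
November 1917 has 30 days: 156 − 30 = 126 left.
October 1917 has 31 days: 126 − 31 = 95 left.
September 1917 has 30 days: 95 − 30 = 65 left.
August 1917 has 31 days: 65 − 31 = 34 left.
July 1917 has 31 days: 34 − 31 = 3 left.
June 1917 has 30 days; 30 − 3 = 27 → June 27, 1917.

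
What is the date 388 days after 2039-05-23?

Adding 388 days from May 23, 2039.
May has 31 days, so 31 − 23 = 8 days remain after May 23, 2039; 388 − 8 = 380 left.
June 2039 has 30 days: 380 − 30 = 350 left.
July 2039 has 31 days: 350 − 31 = 319 left.
August 2039 has 31 days: 319 − 31 = 288 left.
September 2039 has 30 days: 288 − 30 = 258 left.
October 2039 has 31 days: 258 − 31 = 227 left.
November 2039 has 30 days: 227 − 30 = 197 left.
December 2039 has 31 days: 197 − 31 = 166 left.
January 2040 has 31 days: 166 − 31 = 135 left.
February 2040 has 29 days (2040 is a leap year): 135 − 29 = 106 left.
March 2040 has 31 days: 106 − 31 = 75 left.
April 2040 has 30 days: 75 − 30 = 45 left.
May 2040 has 31 days: 45 − 31 = 14 left.
14 days into June 2040 → June 14, 2040.

June 14, 2040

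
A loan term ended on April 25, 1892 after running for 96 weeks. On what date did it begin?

June 23, 1890

Going back 96 weeks = 672 days from April 25, 1892.
Going back 25 days from April 25, 1892 reaches the end of the previous month; 672 − 25 = 647 left.
March 1892 has 31 days: 647 − 31 = 616 left.
February 1892 has 29 days (1892 is a leap year): 616 − 29 = 587 left.
January 1892 has 31 days: 587 − 31 = 556 left.
December 1891 has 31 days: 556 − 31 = 525 left.
November 1891 has 30 days: 525 − 30 = 495 left.
October 1891 has 31 days: 495 − 31 = 464 left.
September 1891 has 30 days: 464 − 30 = 434 left.
August 1891 has 31 days: 434 − 31 = 403 left.
July 1891 has 31 days: 403 − 31 = 372 left.
June 1891 has 30 days: 372 − 30 = 342 left.
May 1891 has 31 days: 342 − 31 = 311 left.
April 1891 has 30 days: 311 − 30 = 281 left.
March 1891 has 31 days: 281 − 31 = 250 left.
February 1891 has 28 days (1891 is not a leap year): 250 − 28 = 222 left.
January 1891 has 31 days: 222 − 31 = 191 left.
December 1890 has 31 days: 191 − 31 = 160 left.
November 1890 has 30 days: 160 − 30 = 130 left.
October 1890 has 31 days: 130 − 31 = 99 left.
September 1890 has 30 days: 99 − 30 = 69 left.
August 1890 has 31 days: 69 − 31 = 38 left.
July 1890 has 31 days: 38 − 31 = 7 left.
June 1890 has 30 days; 30 − 7 = 23 → June 23, 1890.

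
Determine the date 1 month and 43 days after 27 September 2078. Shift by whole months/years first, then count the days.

Adding 1 month and 43 days from September 27, 2078: first the month/year part, then the days.
month 9 + 1 = 10 → October 2078.
Day 27 is valid in October, giving October 27, 2078.
Now add 43 days from October 27, 2078.
October has 31 days, so 31 − 27 = 4 days remain after October 27, 2078; 43 − 4 = 39 left.
November 2078 has 30 days: 39 − 30 = 9 left.
9 days into December 2078 → December 9, 2078.

December 9, 2078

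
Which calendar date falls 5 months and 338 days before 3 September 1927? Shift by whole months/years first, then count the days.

Subtracting 5 months and 338 days from September 3, 1927: first the month/year part, then the days.
month 9 − 5 = 4 → April 1927.
Day 3 is valid in April, giving April 3, 1927.
Now subtract 338 days from April 3, 1927.
Going back 3 days from April 3, 1927 reaches the end of the previous month; 338 − 3 = 335 left.
March 1927 has 31 days: 335 − 31 = 304 left.
February 1927 has 28 days (1927 is not a leap year): 304 − 28 = 276 left.
January 1927 has 31 days: 276 − 31 = 245 left.
December 1926 has 31 days: 245 − 31 = 214 left.
November 1926 has 30 days: 214 − 30 = 184 left.
October 1926 has 31 days: 184 − 31 = 153 left.
September 1926 has 30 days: 153 − 30 = 123 left.
August 1926 has 31 days: 123 − 31 = 92 left.
July 1926 has 31 days: 92 − 31 = 61 left.
June 1926 has 30 days: 61 − 30 = 31 left.
May 1926 has 31 days: 31 − 31 = 0 left.
April 1926 has 30 days; 30 − 0 = 30 → April 30, 1926.

April 30, 1926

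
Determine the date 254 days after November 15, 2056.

July 27, 2057

Advancing 254 days from November 15, 2056.
November has 30 days, so 30 − 15 = 15 days remain after November 15, 2056; 254 − 15 = 239 left.
December 2056 has 31 days: 239 − 31 = 208 left.
January 2057 has 31 days: 208 − 31 = 177 left.
February 2057 has 28 days (2057 is not a leap year): 177 − 28 = 149 left.
March 2057 has 31 days: 149 − 31 = 118 left.
April 2057 has 30 days: 118 − 30 = 88 left.
May 2057 has 31 days: 88 − 31 = 57 left.
June 2057 has 30 days: 57 − 30 = 27 left.
27 days into July 2057 → July 27, 2057.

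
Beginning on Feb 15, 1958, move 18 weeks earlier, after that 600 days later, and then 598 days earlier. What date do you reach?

Going back 18 weeks (= 126 days) from February 15, 1958:
Going back 15 days from February 15, 1958 reaches the end of the previous month; 126 − 15 = 111 left.
January 1958 has 31 days: 111 − 31 = 80 left.
December 1957 has 31 days: 80 − 31 = 49 left.
November 1957 has 30 days: 49 − 30 = 19 left.
October 1957 has 31 days; 31 − 19 = 12 → October 12, 1957.
Advancing 600 days from October 12, 1957:
October has 31 days, so 31 − 12 = 19 days remain after October 12, 1957; 600 − 19 = 581 left.
November 1957 has 30 days: 581 − 30 = 551 left.
December 1957 has 31 days: 551 − 31 = 520 left.
January 1958 has 31 days: 520 − 31 = 489 left.
February 1958 has 28 days (1958 is not a leap year): 489 − 28 = 461 left.
March 1958 has 31 days: 461 − 31 = 430 left.
April 1958 has 30 days: 430 − 30 = 400 left.
May 1958 has 31 days: 400 − 31 = 369 left.
June 1958 has 30 days: 369 − 30 = 339 left.
July 1958 has 31 days: 339 − 31 = 308 left.
August 1958 has 31 days: 308 − 31 = 277 left.
September 1958 has 30 days: 277 − 30 = 247 left.
October 1958 has 31 days: 247 − 31 = 216 left.
November 1958 has 30 days: 216 − 30 = 186 left.
December 1958 has 31 days: 186 − 31 = 155 left.
January 1959 has 31 days: 155 − 31 = 124 left.
February 1959 has 28 days (1959 is not a leap year): 124 − 28 = 96 left.
March 1959 has 31 days: 96 − 31 = 65 left.
April 1959 has 30 days: 65 − 30 = 35 left.
May 1959 has 31 days: 35 − 31 = 4 left.
4 days into June 1959 → June 4, 1959.
Going back 598 days from June 4, 1959:
Going back 4 days from June 4, 1959 reaches the end of the previous month; 598 − 4 = 594 left.
May 1959 has 31 days: 594 − 31 = 563 left.
April 1959 has 30 days: 563 − 30 = 533 left.
March 1959 has 31 days: 533 − 31 = 502 left.
February 1959 has 28 days (1959 is not a leap year): 502 − 28 = 474 left.
January 1959 has 31 days: 474 − 31 = 443 left.
December 1958 has 31 days: 443 − 31 = 412 left.
November 1958 has 30 days: 412 − 30 = 382 left.
October 1958 has 31 days: 382 − 31 = 351 left.
September 1958 has 30 days: 351 − 30 = 321 left.
August 1958 has 31 days: 321 − 31 = 290 left.
July 1958 has 31 days: 290 − 31 = 259 left.
June 1958 has 30 days: 259 − 30 = 229 left.
May 1958 has 31 days: 229 − 31 = 198 left.
April 1958 has 30 days: 198 − 30 = 168 left.
March 1958 has 31 days: 168 − 31 = 137 left.
February 1958 has 28 days (1958 is not a leap year): 137 − 28 = 109 left.
January 1958 has 31 days: 109 − 31 = 78 left.
December 1957 has 31 days: 78 − 31 = 47 left.
November 1957 has 30 days: 47 − 30 = 17 left.
October 1957 has 31 days; 31 − 17 = 14 → October 14, 1957.

October 14, 1957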